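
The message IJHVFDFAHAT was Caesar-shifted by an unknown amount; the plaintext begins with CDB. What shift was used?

From the crib: I(8)−C(2)=6, so the shift is 6.

6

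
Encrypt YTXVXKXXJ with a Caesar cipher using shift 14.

Y(24): 24+14=38≡12 → M
T(19): 19+14=33≡7 → H
X(23): 23+14=37≡11 → L
V(21): 21+14=35≡9 → J
X(23): 23+14=37≡11 → L
K(10): 10+14=24 → Y
X(23): 23+14=37≡11 → L
X(23): 23+14=37≡11 → L
J(9): 9+14=23 → X

MHLJLYLLX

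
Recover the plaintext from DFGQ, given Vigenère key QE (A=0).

NBQM

Repeat the key across the ciphertext: QEQE
D(3)−Q(16): -13≡13 → N
F(5)−E(4): 1 → B
G(6)−Q(16): -10≡16 → Q
Q(16)−E(4): 12 → M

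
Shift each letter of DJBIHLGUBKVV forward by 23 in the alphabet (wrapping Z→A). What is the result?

AGYFEIDRYHSS

D(3): 3+23=26≡0 → A
J(9): 9+23=32≡6 → G
B(1): 1+23=24 → Y
I(8): 8+23=31≡5 → F
H(7): 7+23=30≡4 → E
L(11): 11+23=34≡8 → I
G(6): 6+23=29≡3 → D
U(20): 20+23=43≡17 → R
B(1): 1+23=24 → Y
K(10): 10+23=33≡7 → H
V(21): 21+23=44≡18 → S
V(21): 21+23=44≡18 → S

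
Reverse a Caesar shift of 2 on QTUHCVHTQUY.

Q(16): 16−2=14 → O
T(19): 19−2=17 → R
U(20): 20−2=18 → S
H(7): 7−2=5 → F
C(2): 2−2=0 → A
V(21): 21−2=19 → T
H(7): 7−2=5 → F
T(19): 19−2=17 → R
Q(16): 16−2=14 → O
U(20): 20−2=18 → S
Y(24): 24−2=22 → W

ORSFATFROSW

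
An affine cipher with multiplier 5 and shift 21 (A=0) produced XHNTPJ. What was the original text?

QSOKEI

The inverse of 5 mod 26 is 21, since 5·21=105≡1. Apply D(y)=21·(y−21) mod 26:
X(23): 21·(23−21)=42≡16 → Q
H(7): 21·(7−21)=-294≡18 → S
N(13): 21·(13−21)=-168≡14 → O
T(19): 21·(19−21)=-42≡10 → K
P(15): 21·(15−21)=-126≡4 → E
J(9): 21·(9−21)=-252≡8 → I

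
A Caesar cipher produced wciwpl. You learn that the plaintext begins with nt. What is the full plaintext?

ntzngc

From the crib: w(22)−n(13)=9, so the shift is 9.
Subtract 9 from each ciphertext letter:
w(22): 22−9=13 → n
c(2): 2−9=-7≡19 → t
i(8): 8−9=-1≡25 → z
w(22): 22−9=13 → n
p(15): 15−9=6 → g
l(11): 11−9=2 → c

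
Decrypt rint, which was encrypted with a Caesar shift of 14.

r(17): 17−14=3 → d
i(8): 8−14=-6≡20 → u
n(13): 13−14=-1≡25 → z
t(19): 19−14=5 → f

duzf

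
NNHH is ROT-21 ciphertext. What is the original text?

N(13): 13−21=-8≡18 → S
N(13): 13−21=-8≡18 → S
H(7): 7−21=-14≡12 → M
H(7): 7−21=-14≡12 → M

SSMM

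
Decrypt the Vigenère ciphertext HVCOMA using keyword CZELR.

FWYDVY

Repeat the key across the ciphertext: CZELRC
H(7)−C(2): 5 → F
V(21)−Z(25): -4≡22 → W
C(2)−E(4): -2≡24 → Y
O(14)−L(11): 3 → D
M(12)−R(17): -5≡21 → V
A(0)−C(2): -2≡24 → Y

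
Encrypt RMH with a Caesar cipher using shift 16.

HCX

R(17): 17+16=33≡7 → H
M(12): 12+16=28≡2 → C
H(7): 7+16=23 → X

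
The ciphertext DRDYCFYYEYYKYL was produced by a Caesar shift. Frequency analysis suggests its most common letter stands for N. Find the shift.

The most frequent ciphertext letter is Y (appears 6 times).
Y is position 24; N is position 13.
Shift = 11.

11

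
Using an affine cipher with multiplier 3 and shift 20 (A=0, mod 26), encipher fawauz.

f(5): 3·5+20=35≡9 → j
a(0): 3·0+20=20 → u
w(22): 3·22+20=86≡8 → i
a(0): 3·0+20=20 → u
u(20): 3·20+20=80≡2 → c
z(25): 3·25+20=95≡17 → r

juiucr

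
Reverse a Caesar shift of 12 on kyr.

k(10): 10−12=-2≡24 → y
y(24): 24−12=12 → m
r(17): 17−12=5 → f

ymf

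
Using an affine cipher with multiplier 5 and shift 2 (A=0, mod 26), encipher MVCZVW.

M(12): 5·12+2=62≡10 → K
V(21): 5·21+2=107≡3 → D
C(2): 5·2+2=12 → M
Z(25): 5·25+2=127≡23 → X
V(21): 5·21+2=107≡3 → D
W(22): 5·22+2=112≡8 → I

KDMXDI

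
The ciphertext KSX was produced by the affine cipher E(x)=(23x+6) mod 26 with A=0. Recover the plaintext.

The inverse of 23 mod 26 is 17, since 23·17=391≡1. Apply D(y)=17·(y−6) mod 26:
K(10): 17·(10−6)=68≡16 → Q
S(18): 17·(18−6)=204≡22 → W
X(23): 17·(23−6)=289≡3 → D

QWD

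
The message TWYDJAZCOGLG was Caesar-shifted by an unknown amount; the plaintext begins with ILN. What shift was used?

11

From the crib: T(19)−I(8)=11, so the shift is 11.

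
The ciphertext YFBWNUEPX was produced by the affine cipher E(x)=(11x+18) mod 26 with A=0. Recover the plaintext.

KNPYJMUVR

The inverse of 11 mod 26 is 19, since 11·19=209≡1. Apply D(y)=19·(y−18) mod 26:
Y(24): 19·(24−18)=114≡10 → K
F(5): 19·(5−18)=-247≡13 → N
B(1): 19·(1−18)=-323≡15 → P
W(22): 19·(22−18)=76≡24 → Y
N(13): 19·(13−18)=-95≡9 → J
U(20): 19·(20−18)=38≡12 → M
E(4): 19·(4−18)=-266≡20 → U
P(15): 19·(15−18)=-57≡21 → V
X(23): 19·(23−18)=95≡17 → R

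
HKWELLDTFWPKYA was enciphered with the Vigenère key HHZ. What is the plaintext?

Repeat the key across the ciphertext: HHZHHZHHZHHZHH
H(7)−H(7): 0 → A
K(10)−H(7): 3 → D
W(22)−Z(25): -3≡23 → X
E(4)−H(7): -3≡23 → X
L(11)−H(7): 4 → E
L(11)−Z(25): -14≡12 → M
D(3)−H(7): -4≡22 → W
T(19)−H(7): 12 → M
F(5)−Z(25): -20≡6 → G
W(22)−H(7): 15 → P
P(15)−H(7): 8 → I
K(10)−Z(25): -15≡11 → L
Y(24)−H(7): 17 → R
A(0)−H(7): -7≡19 → T

ADXXEMWMGPILRT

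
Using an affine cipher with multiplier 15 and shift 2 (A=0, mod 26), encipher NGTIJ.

N(13): 15·13+2=197≡15 → P
G(6): 15·6+2=92≡14 → O
T(19): 15·19+2=287≡1 → B
I(8): 15·8+2=122≡18 → S
J(9): 15·9+2=137≡7 → H

POBSH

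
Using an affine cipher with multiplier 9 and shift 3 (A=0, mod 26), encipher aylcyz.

dlyvlu

a(0): 9·0+3=3 → d
y(24): 9·24+3=219≡11 → l
l(11): 9·11+3=102≡24 → y
c(2): 9·2+3=21 → v
y(24): 9·24+3=219≡11 → l
z(25): 9·25+3=228≡20 → u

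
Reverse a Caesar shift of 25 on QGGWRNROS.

Q(16): 16−25=-9≡17 → R
G(6): 6−25=-19≡7 → H
G(6): 6−25=-19≡7 → H
W(22): 22−25=-3≡23 → X
R(17): 17−25=-8≡18 → S
N(13): 13−25=-12≡14 → O
R(17): 17−25=-8≡18 → S
O(14): 14−25=-11≡15 → P
S(18): 18−25=-7≡19 → T

RHHXSOSPT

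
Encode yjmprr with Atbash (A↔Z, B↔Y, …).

y(24) → b(1)
j(9) → q(16)
m(12) → n(13)
p(15) → k(10)
r(17) → i(8)
r(17) → i(8)

bqnkii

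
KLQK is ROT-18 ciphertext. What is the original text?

STYS

K(10): 10−18=-8≡18 → S
L(11): 11−18=-7≡19 → T
Q(16): 16−18=-2≡24 → Y
K(10): 10−18=-8≡18 → S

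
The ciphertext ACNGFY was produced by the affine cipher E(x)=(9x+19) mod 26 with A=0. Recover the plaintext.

The inverse of 9 mod 26 is 3, since 9·3=27≡1. Apply D(y)=3·(y−19) mod 26:
A(0): 3·(0−19)=-57≡21 → V
C(2): 3·(2−19)=-51≡1 → B
N(13): 3·(13−19)=-18≡8 → I
G(6): 3·(6−19)=-39≡13 → N
F(5): 3·(5−19)=-42≡10 → K
Y(24): 3·(24−19)=15 → P

VBINKP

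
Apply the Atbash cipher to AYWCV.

ZBDXE

A(0) → Z(25)
Y(24) → B(1)
W(22) → D(3)
C(2) → X(23)
V(21) → E(4)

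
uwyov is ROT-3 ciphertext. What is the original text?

u(20): 20−3=17 → r
w(22): 22−3=19 → t
y(24): 24−3=21 → v
o(14): 14−3=11 → l
v(21): 21−3=18 → s

rtvls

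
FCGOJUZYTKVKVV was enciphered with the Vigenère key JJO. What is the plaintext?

Repeat the key across the ciphertext: JJOJJOJJOJJOJJ
F(5)−J(9): -4≡22 → W
C(2)−J(9): -7≡19 → T
G(6)−O(14): -8≡18 → S
O(14)−J(9): 5 → F
J(9)−J(9): 0 → A
U(20)−O(14): 6 → G
Z(25)−J(9): 16 → Q
Y(24)−J(9): 15 → P
T(19)−O(14): 5 → F
K(10)−J(9): 1 → B
V(21)−J(9): 12 → M
K(10)−O(14): -4≡22 → W
V(21)−J(9): 12 → M
V(21)−J(9): 12 → M

WTSFAGQPFBMWMM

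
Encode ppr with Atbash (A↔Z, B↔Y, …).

p(15) → k(10)
p(15) → k(10)
r(17) → i(8)

kki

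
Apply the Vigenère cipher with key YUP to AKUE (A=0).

YEJC

Repeat the key across the message: YUPY
A(0)+Y(24): 24 → Y
K(10)+U(20): 30≡4 → E
U(20)+P(15): 35≡9 → J
E(4)+Y(24): 28≡2 → C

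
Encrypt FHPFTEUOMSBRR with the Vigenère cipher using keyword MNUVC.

RUJAVQHIHUNEL

Repeat the key across the message: MNUVCMNUVCMNU
F(5)+M(12): 17 → R
H(7)+N(13): 20 → U
P(15)+U(20): 35≡9 → J
F(5)+V(21): 26≡0 → A
T(19)+C(2): 21 → V
E(4)+M(12): 16 → Q
U(20)+N(13): 33≡7 → H
O(14)+U(20): 34≡8 → I
M(12)+V(21): 33≡7 → H
S(18)+C(2): 20 → U
B(1)+M(12): 13 → N
R(17)+N(13): 30≡4 → E
R(17)+U(20): 37≡11 → L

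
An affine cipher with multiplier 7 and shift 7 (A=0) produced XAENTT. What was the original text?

GZHMYY

The inverse of 7 mod 26 is 15, since 7·15=105≡1. Apply D(y)=15·(y−7) mod 26:
X(23): 15·(23−7)=240≡6 → G
A(0): 15·(0−7)=-105≡25 → Z
E(4): 15·(4−7)=-45≡7 → H
N(13): 15·(13−7)=90≡12 → M
T(19): 15·(19−7)=180≡24 → Y
T(19): 15·(19−7)=180≡24 → Y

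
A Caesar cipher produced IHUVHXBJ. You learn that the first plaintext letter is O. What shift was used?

From the crib: I(8)−O(14)=-6≡20, so the shift is 20.

20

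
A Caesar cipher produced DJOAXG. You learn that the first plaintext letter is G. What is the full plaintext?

From the crib: D(3)−G(6)=-3≡23, so the shift is 23.
Subtract 23 from each ciphertext letter:
D(3): 3−23=-20≡6 → G
J(9): 9−23=-14≡12 → M
O(14): 14−23=-9≡17 → R
A(0): 0−23=-23≡3 → D
X(23): 23−23=0 → A
G(6): 6−23=-17≡9 → J

GMRDAJ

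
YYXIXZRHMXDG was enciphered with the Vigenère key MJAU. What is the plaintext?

Repeat the key across the ciphertext: MJAUMJAUMJAU
Y(24)−M(12): 12 → M
Y(24)−J(9): 15 → P
X(23)−A(0): 23 → X
I(8)−U(20): -12≡14 → O
X(23)−M(12): 11 → L
Z(25)−J(9): 16 → Q
R(17)−A(0): 17 → R
H(7)−U(20): -13≡13 → N
M(12)−M(12): 0 → A
X(23)−J(9): 14 → O
D(3)−A(0): 3 → D
G(6)−U(20): -14≡12 → M

MPXOLQRNAODM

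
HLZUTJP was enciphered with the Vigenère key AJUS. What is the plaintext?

HCFCTAV

Repeat the key across the ciphertext: AJUSAJU
H(7)−A(0): 7 → H
L(11)−J(9): 2 → C
Z(25)−U(20): 5 → F
U(20)−S(18): 2 → C
T(19)−A(0): 19 → T
J(9)−J(9): 0 → A
P(15)−U(20): -5≡21 → V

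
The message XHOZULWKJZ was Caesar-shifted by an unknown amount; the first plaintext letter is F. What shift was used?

18

From the crib: X(23)−F(5)=18, so the shift is 18.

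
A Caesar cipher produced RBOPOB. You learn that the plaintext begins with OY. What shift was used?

3

From the crib: R(17)−O(14)=3, so the shift is 3.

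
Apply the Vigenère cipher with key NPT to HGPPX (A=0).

UVICM

Repeat the key across the message: NPTNP
H(7)+N(13): 20 → U
G(6)+P(15): 21 → V
P(15)+T(19): 34≡8 → I
P(15)+N(13): 28≡2 → C
X(23)+P(15): 38≡12 → M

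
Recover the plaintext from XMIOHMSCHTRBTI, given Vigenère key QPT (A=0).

HXPYSTCNODCIDT

Repeat the key across the ciphertext: QPTQPTQPTQPTQP
X(23)−Q(16): 7 → H
M(12)−P(15): -3≡23 → X
I(8)−T(19): -11≡15 → P
O(14)−Q(16): -2≡24 → Y
H(7)−P(15): -8≡18 → S
M(12)−T(19): -7≡19 → T
S(18)−Q(16): 2 → C
C(2)−P(15): -13≡13 → N
H(7)−T(19): -12≡14 → O
T(19)−Q(16): 3 → D
R(17)−P(15): 2 → C
B(1)−T(19): -18≡8 → I
T(19)−Q(16): 3 → D
I(8)−P(15): -7≡19 → T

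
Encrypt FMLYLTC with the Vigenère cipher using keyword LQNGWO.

QCYEHHN

Repeat the key across the message: LQNGWOL
F(5)+L(11): 16 → Q
M(12)+Q(16): 28≡2 → C
L(11)+N(13): 24 → Y
Y(24)+G(6): 30≡4 → E
L(11)+W(22): 33≡7 → H
T(19)+O(14): 33≡7 → H
C(2)+L(11): 13 → N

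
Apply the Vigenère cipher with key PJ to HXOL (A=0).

WGDU

Repeat the key across the message: PJPJ
H(7)+P(15): 22 → W
X(23)+J(9): 32≡6 → G
O(14)+P(15): 29≡3 → D
L(11)+J(9): 20 → U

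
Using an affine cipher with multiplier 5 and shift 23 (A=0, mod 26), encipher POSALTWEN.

P(15): 5·15+23=98≡20 → U
O(14): 5·14+23=93≡15 → P
S(18): 5·18+23=113≡9 → J
A(0): 5·0+23=23 → X
L(11): 5·11+23=78≡0 → A
T(19): 5·19+23=118≡14 → O
W(22): 5·22+23=133≡3 → D
E(4): 5·4+23=43≡17 → R
N(13): 5·13+23=88≡10 → K

UPJXAODRK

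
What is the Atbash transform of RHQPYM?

ISJKBN

R(17) → I(8)
H(7) → S(18)
Q(16) → J(9)
P(15) → K(10)
Y(24) → B(1)
M(12) → N(13)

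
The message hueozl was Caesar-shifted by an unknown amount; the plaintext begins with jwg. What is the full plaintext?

jwgqbn

From the crib: h(7)−j(9)=-2≡24, so the shift is 24.
Subtract 24 from each ciphertext letter:
h(7): 7−24=-17≡9 → j
u(20): 20−24=-4≡22 → w
e(4): 4−24=-20≡6 → g
o(14): 14−24=-10≡16 → q
z(25): 25−24=1 → b
l(11): 11−24=-13≡13 → n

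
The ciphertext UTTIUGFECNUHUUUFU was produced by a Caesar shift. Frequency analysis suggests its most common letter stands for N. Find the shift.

The most frequent ciphertext letter is U (appears 7 times).
U is position 20; N is position 13.
Shift = 7.

7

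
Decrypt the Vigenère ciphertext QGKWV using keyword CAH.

Repeat the key across the ciphertext: CAHCA
Q(16)−C(2): 14 → O
G(6)−A(0): 6 → G
K(10)−H(7): 3 → D
W(22)−C(2): 20 → U
V(21)−A(0): 21 → V

OGDUV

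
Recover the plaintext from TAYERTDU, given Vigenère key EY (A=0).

Repeat the key across the ciphertext: EYEYEYEY
T(19)−E(4): 15 → P
A(0)−Y(24): -24≡2 → C
Y(24)−E(4): 20 → U
E(4)−Y(24): -20≡6 → G
R(17)−E(4): 13 → N
T(19)−Y(24): -5≡21 → V
D(3)−E(4): -1≡25 → Z
U(20)−Y(24): -4≡22 → W

PCUGNVZW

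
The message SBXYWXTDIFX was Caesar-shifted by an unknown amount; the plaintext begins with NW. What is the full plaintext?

NWSTRSOYDAS

From the crib: S(18)−N(13)=5, so the shift is 5.
Subtract 5 from each ciphertext letter:
S(18): 18−5=13 → N
B(1): 1−5=-4≡22 → W
X(23): 23−5=18 → S
Y(24): 24−5=19 → T
W(22): 22−5=17 → R
X(23): 23−5=18 → S
T(19): 19−5=14 → O
D(3): 3−5=-2≡24 → Y
I(8): 8−5=3 → D
F(5): 5−5=0 → A
X(23): 23−5=18 → S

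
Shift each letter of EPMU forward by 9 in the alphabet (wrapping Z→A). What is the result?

NYVD

E(4): 4+9=13 → N
P(15): 15+9=24 → Y
M(12): 12+9=21 → V
U(20): 20+9=29≡3 → D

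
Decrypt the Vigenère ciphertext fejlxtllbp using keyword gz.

zfdmrufmvq

Repeat the key across the ciphertext: gzgzgzgzgz
f(5)−g(6): -1≡25 → z
e(4)−z(25): -21≡5 → f
j(9)−g(6): 3 → d
l(11)−z(25): -14≡12 → m
x(23)−g(6): 17 → r
t(19)−z(25): -6≡20 → u
l(11)−g(6): 5 → f
l(11)−z(25): -14≡12 → m
b(1)−g(6): -5≡21 → v
p(15)−z(25): -10≡16 → q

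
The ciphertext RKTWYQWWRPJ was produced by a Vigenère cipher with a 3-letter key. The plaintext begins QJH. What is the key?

BBM

Subtract each crib letter from the matching ciphertext letter (mod 26):
R(17)−Q(16)=1 → B
K(10)−J(9)=1 → B
T(19)−H(7)=12 → M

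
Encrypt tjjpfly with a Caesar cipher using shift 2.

vllrhna

t(19): 19+2=21 → v
j(9): 9+2=11 → l
j(9): 9+2=11 → l
p(15): 15+2=17 → r
f(5): 5+2=7 → h
l(11): 11+2=13 → n
y(24): 24+2=26≡0 → a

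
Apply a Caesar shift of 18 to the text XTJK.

PLBC

X(23): 23+18=41≡15 → P
T(19): 19+18=37≡11 → L
J(9): 9+18=27≡1 → B
K(10): 10+18=28≡2 → C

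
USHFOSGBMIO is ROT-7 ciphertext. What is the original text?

NLAYHLZUFBH

U(20): 20−7=13 → N
S(18): 18−7=11 → L
H(7): 7−7=0 → A
F(5): 5−7=-2≡24 → Y
O(14): 14−7=7 → H
S(18): 18−7=11 → L
G(6): 6−7=-1≡25 → Z
B(1): 1−7=-6≡20 → U
M(12): 12−7=5 → F
I(8): 8−7=1 → B
O(14): 14−7=7 → H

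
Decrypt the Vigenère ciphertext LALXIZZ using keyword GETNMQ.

Repeat the key across the ciphertext: GETNMQG
L(11)−G(6): 5 → F
A(0)−E(4): -4≡22 → W
L(11)−T(19): -8≡18 → S
X(23)−N(13): 10 → K
I(8)−M(12): -4≡22 → W
Z(25)−Q(16): 9 → J
Z(25)−G(6): 19 → T

FWSKWJT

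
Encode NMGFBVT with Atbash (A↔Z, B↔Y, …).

N(13) → M(12)
M(12) → N(13)
G(6) → T(19)
F(5) → U(20)
B(1) → Y(24)
V(21) → E(4)
T(19) → G(6)

MNTUYEG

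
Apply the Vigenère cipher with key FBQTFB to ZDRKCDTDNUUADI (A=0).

EEHDHEYEDNZBIJ

Repeat the key across the message: FBQTFBFBQTFBFB
Z(25)+F(5): 30≡4 → E
D(3)+B(1): 4 → E
R(17)+Q(16): 33≡7 → H
K(10)+T(19): 29≡3 → D
C(2)+F(5): 7 → H
D(3)+B(1): 4 → E
T(19)+F(5): 24 → Y
D(3)+B(1): 4 → E
N(13)+Q(16): 29≡3 → D
U(20)+T(19): 39≡13 → N
U(20)+F(5): 25 → Z
A(0)+B(1): 1 → B
D(3)+F(5): 8 → I
I(8)+B(1): 9 → J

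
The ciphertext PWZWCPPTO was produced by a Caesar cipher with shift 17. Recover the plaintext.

YFIFLYYCX

P(15): 15−17=-2≡24 → Y
W(22): 22−17=5 → F
Z(25): 25−17=8 → I
W(22): 22−17=5 → F
C(2): 2−17=-15≡11 → L
P(15): 15−17=-2≡24 → Y
P(15): 15−17=-2≡24 → Y
T(19): 19−17=2 → C
O(14): 14−17=-3≡23 → X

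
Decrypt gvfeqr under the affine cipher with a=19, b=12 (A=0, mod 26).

The inverse of 19 mod 26 is 11, since 19·11=209≡1. Apply D(y)=11·(y−12) mod 26:
g(6): 11·(6−12)=-66≡12 → m
v(21): 11·(21−12)=99≡21 → v
f(5): 11·(5−12)=-77≡1 → b
e(4): 11·(4−12)=-88≡16 → q
q(16): 11·(16−12)=44≡18 → s
r(17): 11·(17−12)=55≡3 → d

mvbqsd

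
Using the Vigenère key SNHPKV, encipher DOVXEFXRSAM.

VBCMOAPEZPW

Repeat the key across the message: SNHPKVSNHPK
D(3)+S(18): 21 → V
O(14)+N(13): 27≡1 → B
V(21)+H(7): 28≡2 → C
X(23)+P(15): 38≡12 → M
E(4)+K(10): 14 → O
F(5)+V(21): 26≡0 → A
X(23)+S(18): 41≡15 → P
R(17)+N(13): 30≡4 → E
S(18)+H(7): 25 → Z
A(0)+P(15): 15 → P
M(12)+K(10): 22 → W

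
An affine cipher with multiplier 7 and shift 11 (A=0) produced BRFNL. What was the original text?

The inverse of 7 mod 26 is 15, since 7·15=105≡1. Apply D(y)=15·(y−11) mod 26:
B(1): 15·(1−11)=-150≡6 → G
R(17): 15·(17−11)=90≡12 → M
F(5): 15·(5−11)=-90≡14 → O
N(13): 15·(13−11)=30≡4 → E
L(11): 15·(11−11)=0 → A

GMOEA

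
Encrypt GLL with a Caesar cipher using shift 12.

SXX

G(6): 6+12=18 → S
L(11): 11+12=23 → X
L(11): 11+12=23 → X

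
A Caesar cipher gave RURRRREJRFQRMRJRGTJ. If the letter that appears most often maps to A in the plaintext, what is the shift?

The most frequent ciphertext letter is R (appears 9 times).
R is position 17; A is position 0.
Shift = 17.

17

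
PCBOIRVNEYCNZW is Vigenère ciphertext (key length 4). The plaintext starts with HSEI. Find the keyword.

Subtract each crib letter from the matching ciphertext letter (mod 26):
P(15)−H(7)=8 → I
C(2)−S(18)=-16≡10 → K
B(1)−E(4)=-3≡23 → X
O(14)−I(8)=6 → G

IKXG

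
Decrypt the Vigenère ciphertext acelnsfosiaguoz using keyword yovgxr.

Repeat the key across the ciphertext: yovgxryovgxryov
a(0)−y(24): -24≡2 → c
c(2)−o(14): -12≡14 → o
e(4)−v(21): -17≡9 → j
l(11)−g(6): 5 → f
n(13)−x(23): -10≡16 → q
s(18)−r(17): 1 → b
f(5)−y(24): -19≡7 → h
o(14)−o(14): 0 → a
s(18)−v(21): -3≡23 → x
i(8)−g(6): 2 → c
a(0)−x(23): -23≡3 → d
g(6)−r(17): -11≡15 → p
u(20)−y(24): -4≡22 → w
o(14)−o(14): 0 → a
z(25)−v(21): 4 → e

cojfqbhaxcdpwae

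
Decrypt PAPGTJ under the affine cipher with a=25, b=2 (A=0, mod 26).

NCNWJT

The inverse of 25 mod 26 is 25, since 25·25=625≡1. Apply D(y)=25·(y−2) mod 26:
P(15): 25·(15−2)=325≡13 → N
A(0): 25·(0−2)=-50≡2 → C
P(15): 25·(15−2)=325≡13 → N
G(6): 25·(6−2)=100≡22 → W
T(19): 25·(19−2)=425≡9 → J
J(9): 25·(9−2)=175≡19 → T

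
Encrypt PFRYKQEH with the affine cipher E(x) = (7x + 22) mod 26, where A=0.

XFLIOEYT

P(15): 7·15+22=127≡23 → X
F(5): 7·5+22=57≡5 → F
R(17): 7·17+22=141≡11 → L
Y(24): 7·24+22=190≡8 → I
K(10): 7·10+22=92≡14 → O
Q(16): 7·16+22=134≡4 → E
E(4): 7·4+22=50≡24 → Y
H(7): 7·7+22=71≡19 → T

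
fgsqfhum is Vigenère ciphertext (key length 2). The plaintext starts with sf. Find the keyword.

nb

Subtract each crib letter from the matching ciphertext letter (mod 26):
f(5)−s(18)=-13≡13 → n
g(6)−f(5)=1 → b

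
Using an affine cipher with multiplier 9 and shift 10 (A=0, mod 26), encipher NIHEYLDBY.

XEVUSFLTS

N(13): 9·13+10=127≡23 → X
I(8): 9·8+10=82≡4 → E
H(7): 9·7+10=73≡21 → V
E(4): 9·4+10=46≡20 → U
Y(24): 9·24+10=226≡18 → S
L(11): 9·11+10=109≡5 → F
D(3): 9·3+10=37≡11 → L
B(1): 9·1+10=19 → T
Y(24): 9·24+10=226≡18 → S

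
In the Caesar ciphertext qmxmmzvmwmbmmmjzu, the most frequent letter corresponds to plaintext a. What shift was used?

12

The most frequent ciphertext letter is m (appears 8 times).
m is position 12; a is position 0.
Shift = 12.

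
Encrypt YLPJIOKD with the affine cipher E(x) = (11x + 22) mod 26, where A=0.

Y(24): 11·24+22=286≡0 → A
L(11): 11·11+22=143≡13 → N
P(15): 11·15+22=187≡5 → F
J(9): 11·9+22=121≡17 → R
I(8): 11·8+22=110≡6 → G
O(14): 11·14+22=176≡20 → U
K(10): 11·10+22=132≡2 → C
D(3): 11·3+22=55≡3 → D

ANFRGUCD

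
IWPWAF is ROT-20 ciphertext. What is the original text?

I(8): 8−20=-12≡14 → O
W(22): 22−20=2 → C
P(15): 15−20=-5≡21 → V
W(22): 22−20=2 → C
A(0): 0−20=-20≡6 → G
F(5): 5−20=-15≡11 → L

OCVCGL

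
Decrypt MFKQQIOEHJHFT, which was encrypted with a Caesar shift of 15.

M(12): 12−15=-3≡23 → X
F(5): 5−15=-10≡16 → Q
K(10): 10−15=-5≡21 → V
Q(16): 16−15=1 → B
Q(16): 16−15=1 → B
I(8): 8−15=-7≡19 → T
O(14): 14−15=-1≡25 → Z
E(4): 4−15=-11≡15 → P
H(7): 7−15=-8≡18 → S
J(9): 9−15=-6≡20 → U
H(7): 7−15=-8≡18 → S
F(5): 5−15=-10≡16 → Q
T(19): 19−15=4 → E

XQVBBTZPSUSQE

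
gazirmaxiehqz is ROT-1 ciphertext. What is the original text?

fzyhqlzwhdgpy

g(6): 6−1=5 → f
a(0): 0−1=-1≡25 → z
z(25): 25−1=24 → y
i(8): 8−1=7 → h
r(17): 17−1=16 → q
m(12): 12−1=11 → l
a(0): 0−1=-1≡25 → z
x(23): 23−1=22 → w
i(8): 8−1=7 → h
e(4): 4−1=3 → d
h(7): 7−1=6 → g
q(16): 16−1=15 → p
z(25): 25−1=24 → y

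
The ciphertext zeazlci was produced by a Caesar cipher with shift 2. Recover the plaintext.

xcyxjag

z(25): 25−2=23 → x
e(4): 4−2=2 → c
a(0): 0−2=-2≡24 → y
z(25): 25−2=23 → x
l(11): 11−2=9 → j
c(2): 2−2=0 → a
i(8): 8−2=6 → g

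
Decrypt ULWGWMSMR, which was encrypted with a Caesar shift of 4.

U(20): 20−4=16 → Q
L(11): 11−4=7 → H
W(22): 22−4=18 → S
G(6): 6−4=2 → C
W(22): 22−4=18 → S
M(12): 12−4=8 → I
S(18): 18−4=14 → O
M(12): 12−4=8 → I
R(17): 17−4=13 → N

QHSCSIOIN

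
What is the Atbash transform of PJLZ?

KQOA

P(15) → K(10)
J(9) → Q(16)
L(11) → O(14)
Z(25) → A(0)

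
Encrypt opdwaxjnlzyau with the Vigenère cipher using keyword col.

qdoyoilbwbmlw

Repeat the key across the message: colcolcolcolc
o(14)+c(2): 16 → q
p(15)+o(14): 29≡3 → d
d(3)+l(11): 14 → o
w(22)+c(2): 24 → y
a(0)+o(14): 14 → o
x(23)+l(11): 34≡8 → i
j(9)+c(2): 11 → l
n(13)+o(14): 27≡1 → b
l(11)+l(11): 22 → w
z(25)+c(2): 27≡1 → b
y(24)+o(14): 38≡12 → m
a(0)+l(11): 11 → l
u(20)+c(2): 22 → w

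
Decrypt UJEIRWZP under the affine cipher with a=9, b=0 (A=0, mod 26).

The inverse of 9 mod 26 is 3, since 9·3=27≡1. Apply D(y)=3·(y−0) mod 26:
U(20): 3·(20−0)=60≡8 → I
J(9): 3·(9−0)=27≡1 → B
E(4): 3·(4−0)=12 → M
I(8): 3·(8−0)=24 → Y
R(17): 3·(17−0)=51≡25 → Z
W(22): 3·(22−0)=66≡14 → O
Z(25): 3·(25−0)=75≡23 → X
P(15): 3·(15−0)=45≡19 → T

IBMYZOXT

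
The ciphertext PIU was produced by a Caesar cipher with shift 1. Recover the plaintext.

P(15): 15−1=14 → O
I(8): 8−1=7 → H
U(20): 20−1=19 → T

OHT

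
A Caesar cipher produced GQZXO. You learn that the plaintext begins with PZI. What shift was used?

17

From the crib: G(6)−P(15)=-9≡17, so the shift is 17.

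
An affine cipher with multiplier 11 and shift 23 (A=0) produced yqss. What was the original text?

txjj

The inverse of 11 mod 26 is 19, since 11·19=209≡1. Apply D(y)=19·(y−23) mod 26:
y(24): 19·(24−23)=19 → t
q(16): 19·(16−23)=-133≡23 → x
s(18): 19·(18−23)=-95≡9 → j
s(18): 19·(18−23)=-95≡9 → j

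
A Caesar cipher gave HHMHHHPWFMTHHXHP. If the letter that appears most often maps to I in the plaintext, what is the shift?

25

The most frequent ciphertext letter is H (appears 8 times).
H is position 7; I is position 8.
Shift = -1≡25.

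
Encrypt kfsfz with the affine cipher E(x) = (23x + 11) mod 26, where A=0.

k(10): 23·10+11=241≡7 → h
f(5): 23·5+11=126≡22 → w
s(18): 23·18+11=425≡9 → j
f(5): 23·5+11=126≡22 → w
z(25): 23·25+11=586≡14 → o

hwjwo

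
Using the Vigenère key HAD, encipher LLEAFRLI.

Repeat the key across the message: HADHADHA
L(11)+H(7): 18 → S
L(11)+A(0): 11 → L
E(4)+D(3): 7 → H
A(0)+H(7): 7 → H
F(5)+A(0): 5 → F
R(17)+D(3): 20 → U
L(11)+H(7): 18 → S
I(8)+A(0): 8 → I

SLHHFUSI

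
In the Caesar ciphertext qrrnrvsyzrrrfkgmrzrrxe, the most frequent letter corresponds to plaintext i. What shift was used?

9

The most frequent ciphertext letter is r (appears 9 times).
r is position 17; i is position 8.
Shift = 9.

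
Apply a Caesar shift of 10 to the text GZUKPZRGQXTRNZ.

QJEUZJBQAHDBXJ

G(6): 6+10=16 → Q
Z(25): 25+10=35≡9 → J
U(20): 20+10=30≡4 → E
K(10): 10+10=20 → U
P(15): 15+10=25 → Z
Z(25): 25+10=35≡9 → J
R(17): 17+10=27≡1 → B
G(6): 6+10=16 → Q
Q(16): 16+10=26≡0 → A
X(23): 23+10=33≡7 → H
T(19): 19+10=29≡3 → D
R(17): 17+10=27≡1 → B
N(13): 13+10=23 → X
Z(25): 25+10=35≡9 → J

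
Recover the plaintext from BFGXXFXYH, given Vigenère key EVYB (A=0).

XKIWTKZXD

Repeat the key across the ciphertext: EVYBEVYBE
B(1)−E(4): -3≡23 → X
F(5)−V(21): -16≡10 → K
G(6)−Y(24): -18≡8 → I
X(23)−B(1): 22 → W
X(23)−E(4): 19 → T
F(5)−V(21): -16≡10 → K
X(23)−Y(24): -1≡25 → Z
Y(24)−B(1): 23 → X
H(7)−E(4): 3 → D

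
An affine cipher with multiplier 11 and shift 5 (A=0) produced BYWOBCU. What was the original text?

The inverse of 11 mod 26 is 19, since 11·19=209≡1. Apply D(y)=19·(y−5) mod 26:
B(1): 19·(1−5)=-76≡2 → C
Y(24): 19·(24−5)=361≡23 → X
W(22): 19·(22−5)=323≡11 → L
O(14): 19·(14−5)=171≡15 → P
B(1): 19·(1−5)=-76≡2 → C
C(2): 19·(2−5)=-57≡21 → V
U(20): 19·(20−5)=285≡25 → Z

CXLPCVZ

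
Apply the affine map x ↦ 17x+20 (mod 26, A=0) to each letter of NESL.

N(13): 17·13+20=241≡7 → H
E(4): 17·4+20=88≡10 → K
S(18): 17·18+20=326≡14 → O
L(11): 17·11+20=207≡25 → Z

HKOZ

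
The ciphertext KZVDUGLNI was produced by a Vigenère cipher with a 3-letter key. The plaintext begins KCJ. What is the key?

Subtract each crib letter from the matching ciphertext letter (mod 26):
K(10)−K(10)=0 → A
Z(25)−C(2)=23 → X
V(21)−J(9)=12 → M

AXM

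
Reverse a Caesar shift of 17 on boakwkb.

b(1): 1−17=-16≡10 → k
o(14): 14−17=-3≡23 → x
a(0): 0−17=-17≡9 → j
k(10): 10−17=-7≡19 → t
w(22): 22−17=5 → f
k(10): 10−17=-7≡19 → t
b(1): 1−17=-16≡10 → k

kxjtftk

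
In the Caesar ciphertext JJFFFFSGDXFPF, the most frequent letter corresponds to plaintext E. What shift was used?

1

The most frequent ciphertext letter is F (appears 6 times).
F is position 5; E is position 4.
Shift = 1.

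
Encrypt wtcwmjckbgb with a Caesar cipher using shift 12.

ifoiyvownsn

w(22): 22+12=34≡8 → i
t(19): 19+12=31≡5 → f
c(2): 2+12=14 → o
w(22): 22+12=34≡8 → i
m(12): 12+12=24 → y
j(9): 9+12=21 → v
c(2): 2+12=14 → o
k(10): 10+12=22 → w
b(1): 1+12=13 → n
g(6): 6+12=18 → s
b(1): 1+12=13 → n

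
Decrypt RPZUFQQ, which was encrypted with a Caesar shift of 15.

R(17): 17−15=2 → C
P(15): 15−15=0 → A
Z(25): 25−15=10 → K
U(20): 20−15=5 → F
F(5): 5−15=-10≡16 → Q
Q(16): 16−15=1 → B
Q(16): 16−15=1 → B

CAKFQBB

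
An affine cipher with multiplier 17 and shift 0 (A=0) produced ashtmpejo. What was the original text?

ayfvqhozk

The inverse of 17 mod 26 is 23, since 17·23=391≡1. Apply D(y)=23·(y−0) mod 26:
a(0): 23·(0−0)=0 → a
s(18): 23·(18−0)=414≡24 → y
h(7): 23·(7−0)=161≡5 → f
t(19): 23·(19−0)=437≡21 → v
m(12): 23·(12−0)=276≡16 → q
p(15): 23·(15−0)=345≡7 → h
e(4): 23·(4−0)=92≡14 → o
j(9): 23·(9−0)=207≡25 → z
o(14): 23·(14−0)=322≡10 → k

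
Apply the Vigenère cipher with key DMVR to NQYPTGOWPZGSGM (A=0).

Repeat the key across the message: DMVRDMVRDMVRDM
N(13)+D(3): 16 → Q
Q(16)+M(12): 28≡2 → C
Y(24)+V(21): 45≡19 → T
P(15)+R(17): 32≡6 → G
T(19)+D(3): 22 → W
G(6)+M(12): 18 → S
O(14)+V(21): 35≡9 → J
W(22)+R(17): 39≡13 → N
P(15)+D(3): 18 → S
Z(25)+M(12): 37≡11 → L
G(6)+V(21): 27≡1 → B
S(18)+R(17): 35≡9 → J
G(6)+D(3): 9 → J
M(12)+M(12): 24 → Y

QCTGWSJNSLBJJY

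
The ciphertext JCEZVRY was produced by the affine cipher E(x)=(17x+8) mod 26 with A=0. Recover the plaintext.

XSMBNZE

The inverse of 17 mod 26 is 23, since 17·23=391≡1. Apply D(y)=23·(y−8) mod 26:
J(9): 23·(9−8)=23 → X
C(2): 23·(2−8)=-138≡18 → S
E(4): 23·(4−8)=-92≡12 → M
Z(25): 23·(25−8)=391≡1 → B
V(21): 23·(21−8)=299≡13 → N
R(17): 23·(17−8)=207≡25 → Z
Y(24): 23·(24−8)=368≡4 → E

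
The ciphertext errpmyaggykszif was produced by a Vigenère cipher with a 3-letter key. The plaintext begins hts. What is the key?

xyz

Subtract each crib letter from the matching ciphertext letter (mod 26):
e(4)−h(7)=-3≡23 → x
r(17)−t(19)=-2≡24 → y
r(17)−s(18)=-1≡25 → z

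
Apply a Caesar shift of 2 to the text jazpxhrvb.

lcbrzjtxd

j(9): 9+2=11 → l
a(0): 0+2=2 → c
z(25): 25+2=27≡1 → b
p(15): 15+2=17 → r
x(23): 23+2=25 → z
h(7): 7+2=9 → j
r(17): 17+2=19 → t
v(21): 21+2=23 → x
b(1): 1+2=3 → d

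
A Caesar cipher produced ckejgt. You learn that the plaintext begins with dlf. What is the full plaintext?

From the crib: c(2)−d(3)=-1≡25, so the shift is 25.
Subtract 25 from each ciphertext letter:
c(2): 2−25=-23≡3 → d
k(10): 10−25=-15≡11 → l
e(4): 4−25=-21≡5 → f
j(9): 9−25=-16≡10 → k
g(6): 6−25=-19≡7 → h
t(19): 19−25=-6≡20 → u

dlfkhu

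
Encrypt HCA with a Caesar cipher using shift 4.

LGE

H(7): 7+4=11 → L
C(2): 2+4=6 → G
A(0): 0+4=4 → E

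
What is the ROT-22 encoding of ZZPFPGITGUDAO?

Z(25): 25+22=47≡21 → V
Z(25): 25+22=47≡21 → V
P(15): 15+22=37≡11 → L
F(5): 5+22=27≡1 → B
P(15): 15+22=37≡11 → L
G(6): 6+22=28≡2 → C
I(8): 8+22=30≡4 → E
T(19): 19+22=41≡15 → P
G(6): 6+22=28≡2 → C
U(20): 20+22=42≡16 → Q
D(3): 3+22=25 → Z
A(0): 0+22=22 → W
O(14): 14+22=36≡10 → K

VVLBLCEPCQZWK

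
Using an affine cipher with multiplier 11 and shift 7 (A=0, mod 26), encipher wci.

w(22): 11·22+7=249≡15 → p
c(2): 11·2+7=29≡3 → d
i(8): 11·8+7=95≡17 → r

pdr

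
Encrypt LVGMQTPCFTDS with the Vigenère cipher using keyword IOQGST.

TJWSIMXQVZVL

Repeat the key across the message: IOQGSTIOQGST
L(11)+I(8): 19 → T
V(21)+O(14): 35≡9 → J
G(6)+Q(16): 22 → W
M(12)+G(6): 18 → S
Q(16)+S(18): 34≡8 → I
T(19)+T(19): 38≡12 → M
P(15)+I(8): 23 → X
C(2)+O(14): 16 → Q
F(5)+Q(16): 21 → V
T(19)+G(6): 25 → Z
D(3)+S(18): 21 → V
S(18)+T(19): 37≡11 → L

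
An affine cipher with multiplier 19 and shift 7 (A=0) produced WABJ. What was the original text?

The inverse of 19 mod 26 is 11, since 19·11=209≡1. Apply D(y)=11·(y−7) mod 26:
W(22): 11·(22−7)=165≡9 → J
A(0): 11·(0−7)=-77≡1 → B
B(1): 11·(1−7)=-66≡12 → M
J(9): 11·(9−7)=22 → W

JBMW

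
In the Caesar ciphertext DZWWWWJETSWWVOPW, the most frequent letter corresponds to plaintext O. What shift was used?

8

The most frequent ciphertext letter is W (appears 7 times).
W is position 22; O is position 14.
Shift = 8.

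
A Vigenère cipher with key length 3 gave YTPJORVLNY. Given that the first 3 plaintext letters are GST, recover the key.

Subtract each crib letter from the matching ciphertext letter (mod 26):
Y(24)−G(6)=18 → S
T(19)−S(18)=1 → B
P(15)−T(19)=-4≡22 → W

SBW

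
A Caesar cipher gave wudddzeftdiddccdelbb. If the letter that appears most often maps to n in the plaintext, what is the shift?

16

The most frequent ciphertext letter is d (appears 7 times).
d is position 3; n is position 13.
Shift = -10≡16.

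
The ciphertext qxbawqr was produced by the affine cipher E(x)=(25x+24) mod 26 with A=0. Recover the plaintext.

ibxycih

The inverse of 25 mod 26 is 25, since 25·25=625≡1. Apply D(y)=25·(y−24) mod 26:
q(16): 25·(16−24)=-200≡8 → i
x(23): 25·(23−24)=-25≡1 → b
b(1): 25·(1−24)=-575≡23 → x
a(0): 25·(0−24)=-600≡24 → y
w(22): 25·(22−24)=-50≡2 → c
q(16): 25·(16−24)=-200≡8 → i
r(17): 25·(17−24)=-175≡7 → h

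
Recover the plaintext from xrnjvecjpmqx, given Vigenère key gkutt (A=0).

rhtqcyspwtkn

Repeat the key across the ciphertext: gkuttgkuttgk
x(23)−g(6): 17 → r
r(17)−k(10): 7 → h
n(13)−u(20): -7≡19 → t
j(9)−t(19): -10≡16 → q
v(21)−t(19): 2 → c
e(4)−g(6): -2≡24 → y
c(2)−k(10): -8≡18 → s
j(9)−u(20): -11≡15 → p
p(15)−t(19): -4≡22 → w
m(12)−t(19): -7≡19 → t
q(16)−g(6): 10 → k
x(23)−k(10): 13 → n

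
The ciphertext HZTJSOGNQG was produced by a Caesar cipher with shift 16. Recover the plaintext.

RJDTCYQXAQ

H(7): 7−16=-9≡17 → R
Z(25): 25−16=9 → J
T(19): 19−16=3 → D
J(9): 9−16=-7≡19 → T
S(18): 18−16=2 → C
O(14): 14−16=-2≡24 → Y
G(6): 6−16=-10≡16 → Q
N(13): 13−16=-3≡23 → X
Q(16): 16−16=0 → A
G(6): 6−16=-10≡16 → Q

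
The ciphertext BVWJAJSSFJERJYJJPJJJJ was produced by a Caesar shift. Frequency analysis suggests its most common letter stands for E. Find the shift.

5

The most frequent ciphertext letter is J (appears 10 times).
J is position 9; E is position 4.
Shift = 5.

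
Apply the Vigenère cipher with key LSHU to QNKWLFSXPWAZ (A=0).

BFRQWXZRAOHT

Repeat the key across the message: LSHULSHULSHU
Q(16)+L(11): 27≡1 → B
N(13)+S(18): 31≡5 → F
K(10)+H(7): 17 → R
W(22)+U(20): 42≡16 → Q
L(11)+L(11): 22 → W
F(5)+S(18): 23 → X
S(18)+H(7): 25 → Z
X(23)+U(20): 43≡17 → R
P(15)+L(11): 26≡0 → A
W(22)+S(18): 40≡14 → O
A(0)+H(7): 7 → H
Z(25)+U(20): 45≡19 → T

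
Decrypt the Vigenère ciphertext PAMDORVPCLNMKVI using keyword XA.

SAPDRRYPFLQMNVL

Repeat the key across the ciphertext: XAXAXAXAXAXAXAX
P(15)−X(23): -8≡18 → S
A(0)−A(0): 0 → A
M(12)−X(23): -11≡15 → P
D(3)−A(0): 3 → D
O(14)−X(23): -9≡17 → R
R(17)−A(0): 17 → R
V(21)−X(23): -2≡24 → Y
P(15)−A(0): 15 → P
C(2)−X(23): -21≡5 → F
L(11)−A(0): 11 → L
N(13)−X(23): -10≡16 → Q
M(12)−A(0): 12 → M
K(10)−X(23): -13≡13 → N
V(21)−A(0): 21 → V
I(8)−X(23): -15≡11 → L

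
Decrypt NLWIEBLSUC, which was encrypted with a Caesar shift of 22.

RPAMIFPWYG

N(13): 13−22=-9≡17 → R
L(11): 11−22=-11≡15 → P
W(22): 22−22=0 → A
I(8): 8−22=-14≡12 → M
E(4): 4−22=-18≡8 → I
B(1): 1−22=-21≡5 → F
L(11): 11−22=-11≡15 → P
S(18): 18−22=-4≡22 → W
U(20): 20−22=-2≡24 → Y
C(2): 2−22=-20≡6 → G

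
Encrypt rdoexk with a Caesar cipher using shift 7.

r(17): 17+7=24 → y
d(3): 3+7=10 → k
o(14): 14+7=21 → v
e(4): 4+7=11 → l
x(23): 23+7=30≡4 → e
k(10): 10+7=17 → r

ykvler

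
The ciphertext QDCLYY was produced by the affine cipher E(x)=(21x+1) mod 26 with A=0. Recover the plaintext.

The inverse of 21 mod 26 is 5, since 21·5=105≡1. Apply D(y)=5·(y−1) mod 26:
Q(16): 5·(16−1)=75≡23 → X
D(3): 5·(3−1)=10 → K
C(2): 5·(2−1)=5 → F
L(11): 5·(11−1)=50≡24 → Y
Y(24): 5·(24−1)=115≡11 → L
Y(24): 5·(24−1)=115≡11 → L

XKFYLL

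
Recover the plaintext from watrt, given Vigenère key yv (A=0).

yfvwv

Repeat the key across the ciphertext: yvyvy
w(22)−y(24): -2≡24 → y
a(0)−v(21): -21≡5 → f
t(19)−y(24): -5≡21 → v
r(17)−v(21): -4≡22 → w
t(19)−y(24): -5≡21 → v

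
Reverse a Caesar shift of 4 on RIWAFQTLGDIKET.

R(17): 17−4=13 → N
I(8): 8−4=4 → E
W(22): 22−4=18 → S
A(0): 0−4=-4≡22 → W
F(5): 5−4=1 → B
Q(16): 16−4=12 → M
T(19): 19−4=15 → P
L(11): 11−4=7 → H
G(6): 6−4=2 → C
D(3): 3−4=-1≡25 → Z
I(8): 8−4=4 → E
K(10): 10−4=6 → G
E(4): 4−4=0 → A
T(19): 19−4=15 → P

NESWBMPHCZEGAP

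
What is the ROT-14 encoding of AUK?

OIY

A(0): 0+14=14 → O
U(20): 20+14=34≡8 → I
K(10): 10+14=24 → Y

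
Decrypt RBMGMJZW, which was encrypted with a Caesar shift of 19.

R(17): 17−19=-2≡24 → Y
B(1): 1−19=-18≡8 → I
M(12): 12−19=-7≡19 → T
G(6): 6−19=-13≡13 → N
M(12): 12−19=-7≡19 → T
J(9): 9−19=-10≡16 → Q
Z(25): 25−19=6 → G
W(22): 22−19=3 → D

YITNTQGD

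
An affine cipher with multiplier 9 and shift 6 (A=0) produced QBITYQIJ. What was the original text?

The inverse of 9 mod 26 is 3, since 9·3=27≡1. Apply D(y)=3·(y−6) mod 26:
Q(16): 3·(16−6)=30≡4 → E
B(1): 3·(1−6)=-15≡11 → L
I(8): 3·(8−6)=6 → G
T(19): 3·(19−6)=39≡13 → N
Y(24): 3·(24−6)=54≡2 → C
Q(16): 3·(16−6)=30≡4 → E
I(8): 3·(8−6)=6 → G
J(9): 3·(9−6)=9 → J

ELGNCEGJ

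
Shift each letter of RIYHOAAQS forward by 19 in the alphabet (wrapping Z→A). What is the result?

R(17): 17+19=36≡10 → K
I(8): 8+19=27≡1 → B
Y(24): 24+19=43≡17 → R
H(7): 7+19=26≡0 → A
O(14): 14+19=33≡7 → H
A(0): 0+19=19 → T
A(0): 0+19=19 → T
Q(16): 16+19=35≡9 → J
S(18): 18+19=37≡11 → L

KBRAHTTJL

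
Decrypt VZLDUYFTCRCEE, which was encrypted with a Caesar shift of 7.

OSEWNRYMVKVXX

V(21): 21−7=14 → O
Z(25): 25−7=18 → S
L(11): 11−7=4 → E
D(3): 3−7=-4≡22 → W
U(20): 20−7=13 → N
Y(24): 24−7=17 → R
F(5): 5−7=-2≡24 → Y
T(19): 19−7=12 → M
C(2): 2−7=-5≡21 → V
R(17): 17−7=10 → K
C(2): 2−7=-5≡21 → V
E(4): 4−7=-3≡23 → X
E(4): 4−7=-3≡23 → X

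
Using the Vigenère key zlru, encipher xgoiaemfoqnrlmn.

Repeat the key across the message: zlruzlruzlruzlr
x(23)+z(25): 48≡22 → w
g(6)+l(11): 17 → r
o(14)+r(17): 31≡5 → f
i(8)+u(20): 28≡2 → c
a(0)+z(25): 25 → z
e(4)+l(11): 15 → p
m(12)+r(17): 29≡3 → d
f(5)+u(20): 25 → z
o(14)+z(25): 39≡13 → n
q(16)+l(11): 27≡1 → b
n(13)+r(17): 30≡4 → e
r(17)+u(20): 37≡11 → l
l(11)+z(25): 36≡10 → k
m(12)+l(11): 23 → x
n(13)+r(17): 30≡4 → e

wrfczpdznbelkxe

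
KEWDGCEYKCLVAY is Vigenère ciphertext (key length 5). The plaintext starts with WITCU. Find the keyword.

Subtract each crib letter from the matching ciphertext letter (mod 26):
K(10)−W(22)=-12≡14 → O
E(4)−I(8)=-4≡22 → W
W(22)−T(19)=3 → D
D(3)−C(2)=1 → B
G(6)−U(20)=-14≡12 → M

OWDBM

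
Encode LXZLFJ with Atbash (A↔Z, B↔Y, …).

OCAOUQ

L(11) → O(14)
X(23) → C(2)
Z(25) → A(0)
L(11) → O(14)
F(5) → U(20)
J(9) → Q(16)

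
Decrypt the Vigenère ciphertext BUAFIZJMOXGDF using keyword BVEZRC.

Repeat the key across the ciphertext: BVEZRCBVEZRCB
B(1)−B(1): 0 → A
U(20)−V(21): -1≡25 → Z
A(0)−E(4): -4≡22 → W
F(5)−Z(25): -20≡6 → G
I(8)−R(17): -9≡17 → R
Z(25)−C(2): 23 → X
J(9)−B(1): 8 → I
M(12)−V(21): -9≡17 → R
O(14)−E(4): 10 → K
X(23)−Z(25): -2≡24 → Y
G(6)−R(17): -11≡15 → P
D(3)−C(2): 1 → B
F(5)−B(1): 4 → E

AZWGRXIRKYPBE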